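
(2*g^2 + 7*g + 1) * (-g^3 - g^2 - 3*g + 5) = -2*g^5 - 9*g^4 - 14*g^3 - 12*g^2 + 32*g + 5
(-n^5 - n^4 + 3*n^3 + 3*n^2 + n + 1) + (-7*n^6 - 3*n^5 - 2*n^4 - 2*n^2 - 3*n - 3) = -7*n^6 - 4*n^5 - 3*n^4 + 3*n^3 + n^2 - 2*n - 2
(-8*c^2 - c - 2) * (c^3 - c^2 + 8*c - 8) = -8*c^5 + 7*c^4 - 65*c^3 + 58*c^2 - 8*c + 16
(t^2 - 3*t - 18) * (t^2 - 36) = t^4 - 3*t^3 - 54*t^2 + 108*t + 648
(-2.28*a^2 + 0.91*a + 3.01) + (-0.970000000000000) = -2.28*a^2 + 0.91*a + 2.04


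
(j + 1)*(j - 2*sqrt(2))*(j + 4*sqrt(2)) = j^3 + j^2 + 2*sqrt(2)*j^2 - 16*j + 2*sqrt(2)*j - 16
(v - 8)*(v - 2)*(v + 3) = v^3 - 7*v^2 - 14*v + 48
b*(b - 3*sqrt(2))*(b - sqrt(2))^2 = b^4 - 5*sqrt(2)*b^3 + 14*b^2 - 6*sqrt(2)*b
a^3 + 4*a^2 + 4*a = a*(a + 2)^2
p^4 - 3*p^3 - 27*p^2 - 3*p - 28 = (p - 7)*(p + 4)*(p - I)*(p + I)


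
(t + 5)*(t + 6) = t^2 + 11*t + 30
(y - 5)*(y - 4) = y^2 - 9*y + 20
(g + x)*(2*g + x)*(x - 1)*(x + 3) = 2*g^2*x^2 + 4*g^2*x - 6*g^2 + 3*g*x^3 + 6*g*x^2 - 9*g*x + x^4 + 2*x^3 - 3*x^2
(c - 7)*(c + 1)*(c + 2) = c^3 - 4*c^2 - 19*c - 14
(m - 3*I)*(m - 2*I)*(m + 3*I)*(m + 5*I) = m^4 + 3*I*m^3 + 19*m^2 + 27*I*m + 90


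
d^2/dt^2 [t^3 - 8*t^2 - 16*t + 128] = 6*t - 16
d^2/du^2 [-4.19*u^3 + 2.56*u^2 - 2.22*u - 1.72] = 5.12 - 25.14*u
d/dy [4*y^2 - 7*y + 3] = 8*y - 7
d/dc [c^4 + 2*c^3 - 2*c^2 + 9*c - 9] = 4*c^3 + 6*c^2 - 4*c + 9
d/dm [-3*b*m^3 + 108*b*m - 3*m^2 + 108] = -9*b*m^2 + 108*b - 6*m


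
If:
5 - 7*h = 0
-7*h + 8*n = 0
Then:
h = 5/7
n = 5/8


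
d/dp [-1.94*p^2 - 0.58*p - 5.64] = -3.88*p - 0.58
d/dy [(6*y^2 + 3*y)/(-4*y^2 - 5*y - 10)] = 6*(-3*y^2 - 20*y - 5)/(16*y^4 + 40*y^3 + 105*y^2 + 100*y + 100)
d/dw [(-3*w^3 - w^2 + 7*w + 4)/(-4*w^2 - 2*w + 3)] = (12*w^4 + 12*w^3 + 3*w^2 + 26*w + 29)/(16*w^4 + 16*w^3 - 20*w^2 - 12*w + 9)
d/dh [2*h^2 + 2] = 4*h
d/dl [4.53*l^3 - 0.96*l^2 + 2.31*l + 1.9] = 13.59*l^2 - 1.92*l + 2.31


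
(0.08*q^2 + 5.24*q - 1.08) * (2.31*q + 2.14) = 0.1848*q^3 + 12.2756*q^2 + 8.7188*q - 2.3112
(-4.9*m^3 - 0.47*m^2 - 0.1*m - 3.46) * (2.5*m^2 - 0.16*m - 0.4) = -12.25*m^5 - 0.391*m^4 + 1.7852*m^3 - 8.446*m^2 + 0.5936*m + 1.384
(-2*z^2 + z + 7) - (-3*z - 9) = -2*z^2 + 4*z + 16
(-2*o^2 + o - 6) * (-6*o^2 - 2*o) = 12*o^4 - 2*o^3 + 34*o^2 + 12*o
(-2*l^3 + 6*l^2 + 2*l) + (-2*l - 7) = -2*l^3 + 6*l^2 - 7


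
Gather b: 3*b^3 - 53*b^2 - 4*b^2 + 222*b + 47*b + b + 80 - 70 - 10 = 3*b^3 - 57*b^2 + 270*b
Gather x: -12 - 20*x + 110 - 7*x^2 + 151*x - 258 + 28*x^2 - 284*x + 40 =21*x^2 - 153*x - 120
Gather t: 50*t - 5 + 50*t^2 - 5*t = 50*t^2 + 45*t - 5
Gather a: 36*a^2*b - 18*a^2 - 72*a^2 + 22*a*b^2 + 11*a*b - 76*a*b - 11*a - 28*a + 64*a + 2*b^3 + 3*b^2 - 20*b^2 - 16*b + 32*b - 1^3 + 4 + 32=a^2*(36*b - 90) + a*(22*b^2 - 65*b + 25) + 2*b^3 - 17*b^2 + 16*b + 35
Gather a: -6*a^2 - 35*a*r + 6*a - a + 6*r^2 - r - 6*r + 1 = -6*a^2 + a*(5 - 35*r) + 6*r^2 - 7*r + 1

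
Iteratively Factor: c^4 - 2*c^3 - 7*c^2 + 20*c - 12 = (c + 3)*(c^3 - 5*c^2 + 8*c - 4) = (c - 1)*(c + 3)*(c^2 - 4*c + 4) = (c - 2)*(c - 1)*(c + 3)*(c - 2)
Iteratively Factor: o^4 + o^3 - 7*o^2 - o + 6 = (o + 1)*(o^3 - 7*o + 6) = (o - 2)*(o + 1)*(o^2 + 2*o - 3) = (o - 2)*(o - 1)*(o + 1)*(o + 3)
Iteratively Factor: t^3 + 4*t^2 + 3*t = (t)*(t^2 + 4*t + 3) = t*(t + 3)*(t + 1)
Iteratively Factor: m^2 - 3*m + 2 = (m - 2)*(m - 1)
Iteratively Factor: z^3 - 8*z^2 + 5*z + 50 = (z - 5)*(z^2 - 3*z - 10) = (z - 5)*(z + 2)*(z - 5)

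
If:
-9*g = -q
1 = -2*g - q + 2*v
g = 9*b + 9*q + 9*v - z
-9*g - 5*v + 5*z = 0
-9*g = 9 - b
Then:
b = 5319/1016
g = -425/1016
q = -3825/1016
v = -3659/2032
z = -5189/2032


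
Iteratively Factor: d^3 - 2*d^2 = (d)*(d^2 - 2*d) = d^2*(d - 2)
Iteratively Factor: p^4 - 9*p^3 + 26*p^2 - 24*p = (p)*(p^3 - 9*p^2 + 26*p - 24) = p*(p - 3)*(p^2 - 6*p + 8) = p*(p - 3)*(p - 2)*(p - 4)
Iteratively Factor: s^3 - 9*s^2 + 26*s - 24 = (s - 2)*(s^2 - 7*s + 12) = (s - 4)*(s - 2)*(s - 3)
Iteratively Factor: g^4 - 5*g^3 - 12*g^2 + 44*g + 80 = (g - 4)*(g^3 - g^2 - 16*g - 20) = (g - 5)*(g - 4)*(g^2 + 4*g + 4) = (g - 5)*(g - 4)*(g + 2)*(g + 2)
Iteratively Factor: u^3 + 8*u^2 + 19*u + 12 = (u + 1)*(u^2 + 7*u + 12) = (u + 1)*(u + 4)*(u + 3)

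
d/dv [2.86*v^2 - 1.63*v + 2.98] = 5.72*v - 1.63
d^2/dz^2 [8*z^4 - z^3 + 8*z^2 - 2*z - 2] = 96*z^2 - 6*z + 16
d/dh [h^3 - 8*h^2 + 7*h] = 3*h^2 - 16*h + 7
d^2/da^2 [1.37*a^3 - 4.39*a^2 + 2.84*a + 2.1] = 8.22*a - 8.78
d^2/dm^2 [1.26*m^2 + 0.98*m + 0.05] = 2.52000000000000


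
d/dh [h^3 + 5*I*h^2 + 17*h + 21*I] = 3*h^2 + 10*I*h + 17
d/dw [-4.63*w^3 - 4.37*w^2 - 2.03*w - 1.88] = -13.89*w^2 - 8.74*w - 2.03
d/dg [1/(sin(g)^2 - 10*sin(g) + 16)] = 2*(5 - sin(g))*cos(g)/(sin(g)^2 - 10*sin(g) + 16)^2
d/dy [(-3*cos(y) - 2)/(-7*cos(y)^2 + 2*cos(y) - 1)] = 7*(3*cos(y)^2 + 4*cos(y) - 1)*sin(y)/(7*sin(y)^2 + 2*cos(y) - 8)^2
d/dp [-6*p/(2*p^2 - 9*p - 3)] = 6*(2*p^2 + 3)/(4*p^4 - 36*p^3 + 69*p^2 + 54*p + 9)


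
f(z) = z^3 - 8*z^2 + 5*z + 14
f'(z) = 3*z^2 - 16*z + 5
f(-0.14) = 13.14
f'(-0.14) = 7.30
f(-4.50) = -261.62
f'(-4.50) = 137.75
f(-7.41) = -869.18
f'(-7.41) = 288.28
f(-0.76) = 5.14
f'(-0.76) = 18.89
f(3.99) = -29.89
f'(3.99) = -11.08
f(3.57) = -24.61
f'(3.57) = -13.89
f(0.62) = 14.26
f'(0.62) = -3.77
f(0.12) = 14.49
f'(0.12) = 3.12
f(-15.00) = -5236.00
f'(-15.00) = 920.00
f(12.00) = 650.00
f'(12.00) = 245.00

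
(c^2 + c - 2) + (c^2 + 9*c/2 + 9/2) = 2*c^2 + 11*c/2 + 5/2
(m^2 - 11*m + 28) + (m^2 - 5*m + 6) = 2*m^2 - 16*m + 34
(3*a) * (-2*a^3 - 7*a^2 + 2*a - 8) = -6*a^4 - 21*a^3 + 6*a^2 - 24*a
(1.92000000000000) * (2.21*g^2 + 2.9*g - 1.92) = 4.2432*g^2 + 5.568*g - 3.6864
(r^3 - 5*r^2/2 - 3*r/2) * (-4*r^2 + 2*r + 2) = -4*r^5 + 12*r^4 + 3*r^3 - 8*r^2 - 3*r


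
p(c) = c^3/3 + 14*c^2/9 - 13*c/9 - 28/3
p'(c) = c^2 + 28*c/9 - 13/9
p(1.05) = -8.75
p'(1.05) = 2.92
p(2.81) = 6.29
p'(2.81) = 15.19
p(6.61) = 145.35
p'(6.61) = 62.81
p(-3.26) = 0.36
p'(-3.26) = -0.96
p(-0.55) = -8.12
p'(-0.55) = -2.85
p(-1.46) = -4.95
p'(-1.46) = -3.86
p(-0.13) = -9.12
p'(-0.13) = -1.83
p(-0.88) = -7.08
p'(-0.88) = -3.41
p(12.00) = 773.33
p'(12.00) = 179.89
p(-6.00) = -16.67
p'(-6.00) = 15.89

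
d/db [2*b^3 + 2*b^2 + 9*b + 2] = 6*b^2 + 4*b + 9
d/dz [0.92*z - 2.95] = 0.920000000000000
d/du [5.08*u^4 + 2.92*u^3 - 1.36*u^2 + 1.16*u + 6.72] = 20.32*u^3 + 8.76*u^2 - 2.72*u + 1.16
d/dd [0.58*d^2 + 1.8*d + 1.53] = 1.16*d + 1.8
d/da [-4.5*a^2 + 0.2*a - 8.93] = 0.2 - 9.0*a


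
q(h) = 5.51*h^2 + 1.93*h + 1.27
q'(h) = 11.02*h + 1.93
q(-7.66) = 309.79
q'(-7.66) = -82.48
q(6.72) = 263.06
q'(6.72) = 75.98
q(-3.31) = 55.25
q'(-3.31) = -34.55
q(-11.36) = 690.41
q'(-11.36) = -123.26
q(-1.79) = 15.47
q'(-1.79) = -17.80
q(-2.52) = 31.40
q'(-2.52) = -25.84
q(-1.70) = 13.91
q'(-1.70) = -16.80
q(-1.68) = 13.58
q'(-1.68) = -16.58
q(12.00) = 817.87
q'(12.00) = 134.17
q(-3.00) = 45.07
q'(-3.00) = -31.13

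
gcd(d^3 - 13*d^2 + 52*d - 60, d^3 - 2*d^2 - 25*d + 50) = d^2 - 7*d + 10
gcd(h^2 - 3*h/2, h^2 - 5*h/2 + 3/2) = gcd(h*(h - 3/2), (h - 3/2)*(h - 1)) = h - 3/2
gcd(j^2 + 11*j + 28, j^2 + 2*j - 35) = j + 7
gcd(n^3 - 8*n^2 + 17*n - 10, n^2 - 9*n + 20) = n - 5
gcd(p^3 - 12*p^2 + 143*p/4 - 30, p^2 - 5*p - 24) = p - 8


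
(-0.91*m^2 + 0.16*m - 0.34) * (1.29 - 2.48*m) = 2.2568*m^3 - 1.5707*m^2 + 1.0496*m - 0.4386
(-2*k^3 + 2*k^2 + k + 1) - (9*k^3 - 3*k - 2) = -11*k^3 + 2*k^2 + 4*k + 3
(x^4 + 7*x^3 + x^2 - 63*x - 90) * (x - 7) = x^5 - 48*x^3 - 70*x^2 + 351*x + 630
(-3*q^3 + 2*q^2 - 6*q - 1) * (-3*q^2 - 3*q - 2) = 9*q^5 + 3*q^4 + 18*q^3 + 17*q^2 + 15*q + 2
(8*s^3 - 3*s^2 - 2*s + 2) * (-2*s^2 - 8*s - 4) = -16*s^5 - 58*s^4 - 4*s^3 + 24*s^2 - 8*s - 8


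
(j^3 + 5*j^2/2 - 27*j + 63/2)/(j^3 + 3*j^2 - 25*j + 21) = (j - 3/2)/(j - 1)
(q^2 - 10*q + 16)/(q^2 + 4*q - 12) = (q - 8)/(q + 6)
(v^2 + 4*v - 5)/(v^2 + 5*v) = (v - 1)/v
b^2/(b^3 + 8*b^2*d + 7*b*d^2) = b/(b^2 + 8*b*d + 7*d^2)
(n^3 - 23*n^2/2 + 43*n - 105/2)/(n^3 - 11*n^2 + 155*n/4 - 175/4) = 2*(n - 3)/(2*n - 5)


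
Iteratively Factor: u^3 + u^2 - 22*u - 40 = (u + 2)*(u^2 - u - 20) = (u - 5)*(u + 2)*(u + 4)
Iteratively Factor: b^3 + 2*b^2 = (b + 2)*(b^2) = b*(b + 2)*(b)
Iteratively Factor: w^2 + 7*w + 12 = (w + 4)*(w + 3)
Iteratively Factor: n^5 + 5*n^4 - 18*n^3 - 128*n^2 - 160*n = (n + 2)*(n^4 + 3*n^3 - 24*n^2 - 80*n) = (n + 2)*(n + 4)*(n^3 - n^2 - 20*n) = (n + 2)*(n + 4)^2*(n^2 - 5*n) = n*(n + 2)*(n + 4)^2*(n - 5)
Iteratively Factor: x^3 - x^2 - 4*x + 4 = (x - 2)*(x^2 + x - 2) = (x - 2)*(x - 1)*(x + 2)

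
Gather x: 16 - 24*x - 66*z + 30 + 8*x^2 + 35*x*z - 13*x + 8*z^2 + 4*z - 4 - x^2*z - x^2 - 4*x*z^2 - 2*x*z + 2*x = x^2*(7 - z) + x*(-4*z^2 + 33*z - 35) + 8*z^2 - 62*z + 42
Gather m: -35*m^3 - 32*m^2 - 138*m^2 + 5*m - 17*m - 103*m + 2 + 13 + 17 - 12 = -35*m^3 - 170*m^2 - 115*m + 20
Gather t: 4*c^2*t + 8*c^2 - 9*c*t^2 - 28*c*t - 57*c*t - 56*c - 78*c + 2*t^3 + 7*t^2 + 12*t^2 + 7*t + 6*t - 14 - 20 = 8*c^2 - 134*c + 2*t^3 + t^2*(19 - 9*c) + t*(4*c^2 - 85*c + 13) - 34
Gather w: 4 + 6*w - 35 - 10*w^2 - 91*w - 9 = -10*w^2 - 85*w - 40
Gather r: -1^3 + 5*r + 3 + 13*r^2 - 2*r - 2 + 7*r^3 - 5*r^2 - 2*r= 7*r^3 + 8*r^2 + r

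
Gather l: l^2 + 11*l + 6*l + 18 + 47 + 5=l^2 + 17*l + 70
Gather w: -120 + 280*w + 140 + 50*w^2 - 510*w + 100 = 50*w^2 - 230*w + 120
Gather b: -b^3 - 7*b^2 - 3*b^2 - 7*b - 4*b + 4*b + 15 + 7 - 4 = -b^3 - 10*b^2 - 7*b + 18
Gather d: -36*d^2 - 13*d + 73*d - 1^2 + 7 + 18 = -36*d^2 + 60*d + 24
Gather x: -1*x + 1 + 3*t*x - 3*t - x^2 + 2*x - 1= -3*t - x^2 + x*(3*t + 1)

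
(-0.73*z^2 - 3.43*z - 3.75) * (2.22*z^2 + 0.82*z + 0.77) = -1.6206*z^4 - 8.2132*z^3 - 11.6997*z^2 - 5.7161*z - 2.8875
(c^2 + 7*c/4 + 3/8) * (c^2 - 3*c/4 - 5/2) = c^4 + c^3 - 55*c^2/16 - 149*c/32 - 15/16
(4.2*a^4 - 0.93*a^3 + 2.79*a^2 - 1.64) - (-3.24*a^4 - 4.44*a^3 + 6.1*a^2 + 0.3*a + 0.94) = 7.44*a^4 + 3.51*a^3 - 3.31*a^2 - 0.3*a - 2.58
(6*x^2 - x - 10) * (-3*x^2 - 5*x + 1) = -18*x^4 - 27*x^3 + 41*x^2 + 49*x - 10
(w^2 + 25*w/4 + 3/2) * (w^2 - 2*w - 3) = w^4 + 17*w^3/4 - 14*w^2 - 87*w/4 - 9/2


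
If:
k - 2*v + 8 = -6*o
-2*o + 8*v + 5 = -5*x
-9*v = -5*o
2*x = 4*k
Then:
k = -2/19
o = -675/418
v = -375/418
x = -4/19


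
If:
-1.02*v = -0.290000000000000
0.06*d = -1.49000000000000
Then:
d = -24.83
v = 0.28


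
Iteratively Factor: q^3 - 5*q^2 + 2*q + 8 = (q + 1)*(q^2 - 6*q + 8) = (q - 2)*(q + 1)*(q - 4)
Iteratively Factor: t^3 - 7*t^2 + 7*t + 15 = (t - 5)*(t^2 - 2*t - 3) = (t - 5)*(t - 3)*(t + 1)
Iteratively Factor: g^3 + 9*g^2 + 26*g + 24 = (g + 2)*(g^2 + 7*g + 12) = (g + 2)*(g + 4)*(g + 3)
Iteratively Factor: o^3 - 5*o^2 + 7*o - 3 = (o - 1)*(o^2 - 4*o + 3) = (o - 1)^2*(o - 3)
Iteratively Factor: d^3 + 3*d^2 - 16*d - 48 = (d - 4)*(d^2 + 7*d + 12) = (d - 4)*(d + 4)*(d + 3)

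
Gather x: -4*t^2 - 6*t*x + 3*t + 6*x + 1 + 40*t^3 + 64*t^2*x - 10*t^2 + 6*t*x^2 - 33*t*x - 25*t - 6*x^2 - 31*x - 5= 40*t^3 - 14*t^2 - 22*t + x^2*(6*t - 6) + x*(64*t^2 - 39*t - 25) - 4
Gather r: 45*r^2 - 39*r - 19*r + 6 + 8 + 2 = 45*r^2 - 58*r + 16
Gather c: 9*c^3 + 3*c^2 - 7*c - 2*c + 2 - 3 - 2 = 9*c^3 + 3*c^2 - 9*c - 3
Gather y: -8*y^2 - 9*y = -8*y^2 - 9*y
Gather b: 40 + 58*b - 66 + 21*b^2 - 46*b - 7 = 21*b^2 + 12*b - 33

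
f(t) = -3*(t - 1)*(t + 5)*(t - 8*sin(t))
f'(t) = -3*(1 - 8*cos(t))*(t - 1)*(t + 5) - 3*(t - 1)*(t - 8*sin(t)) - 3*(t + 5)*(t - 8*sin(t)) = 3*(1 - t)*(t - 8*sin(t)) + 3*(t - 1)*(t + 5)*(8*cos(t) - 1) - 3*(t + 5)*(t - 8*sin(t))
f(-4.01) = -150.53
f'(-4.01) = -30.22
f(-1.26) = 161.19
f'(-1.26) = -64.90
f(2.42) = 90.55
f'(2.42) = -145.48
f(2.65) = 42.65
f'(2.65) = -273.51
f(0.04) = -4.06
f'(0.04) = -98.09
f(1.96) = 109.08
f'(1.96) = 48.40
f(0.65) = -24.87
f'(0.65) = 34.80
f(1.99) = 110.39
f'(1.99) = 38.93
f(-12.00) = 4447.88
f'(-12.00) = 592.42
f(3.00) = -89.81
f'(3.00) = -484.29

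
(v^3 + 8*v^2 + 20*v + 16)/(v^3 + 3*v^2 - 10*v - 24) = (v + 2)/(v - 3)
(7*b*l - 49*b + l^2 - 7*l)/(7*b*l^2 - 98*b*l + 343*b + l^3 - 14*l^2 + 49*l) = 1/(l - 7)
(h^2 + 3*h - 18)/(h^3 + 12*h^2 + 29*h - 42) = (h - 3)/(h^2 + 6*h - 7)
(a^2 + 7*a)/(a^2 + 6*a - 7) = a/(a - 1)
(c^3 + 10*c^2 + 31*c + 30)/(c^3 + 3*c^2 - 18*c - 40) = (c + 3)/(c - 4)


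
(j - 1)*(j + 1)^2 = j^3 + j^2 - j - 1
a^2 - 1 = (a - 1)*(a + 1)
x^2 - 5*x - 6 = (x - 6)*(x + 1)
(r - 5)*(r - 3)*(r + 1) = r^3 - 7*r^2 + 7*r + 15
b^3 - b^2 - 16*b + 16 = (b - 4)*(b - 1)*(b + 4)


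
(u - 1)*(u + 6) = u^2 + 5*u - 6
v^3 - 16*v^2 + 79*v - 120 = (v - 8)*(v - 5)*(v - 3)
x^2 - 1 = (x - 1)*(x + 1)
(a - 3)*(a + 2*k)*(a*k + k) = a^3*k + 2*a^2*k^2 - 2*a^2*k - 4*a*k^2 - 3*a*k - 6*k^2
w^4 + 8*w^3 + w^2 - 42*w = w*(w - 2)*(w + 3)*(w + 7)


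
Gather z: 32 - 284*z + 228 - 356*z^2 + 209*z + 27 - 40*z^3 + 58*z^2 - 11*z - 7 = -40*z^3 - 298*z^2 - 86*z + 280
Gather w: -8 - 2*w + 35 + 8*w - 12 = 6*w + 15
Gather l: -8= -8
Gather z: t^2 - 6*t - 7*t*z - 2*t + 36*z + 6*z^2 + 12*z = t^2 - 8*t + 6*z^2 + z*(48 - 7*t)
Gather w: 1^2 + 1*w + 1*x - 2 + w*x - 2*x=w*(x + 1) - x - 1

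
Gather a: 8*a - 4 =8*a - 4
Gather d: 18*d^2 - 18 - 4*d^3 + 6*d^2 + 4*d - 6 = -4*d^3 + 24*d^2 + 4*d - 24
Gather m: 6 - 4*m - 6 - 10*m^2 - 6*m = -10*m^2 - 10*m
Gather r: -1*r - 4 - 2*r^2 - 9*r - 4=-2*r^2 - 10*r - 8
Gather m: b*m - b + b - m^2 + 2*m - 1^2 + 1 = -m^2 + m*(b + 2)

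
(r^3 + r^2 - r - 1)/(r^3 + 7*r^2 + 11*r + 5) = (r - 1)/(r + 5)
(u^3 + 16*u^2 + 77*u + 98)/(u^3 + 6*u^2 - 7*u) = (u^2 + 9*u + 14)/(u*(u - 1))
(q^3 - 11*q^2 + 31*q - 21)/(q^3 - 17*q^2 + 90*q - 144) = (q^2 - 8*q + 7)/(q^2 - 14*q + 48)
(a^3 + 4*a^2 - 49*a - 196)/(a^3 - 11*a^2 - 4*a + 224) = (a + 7)/(a - 8)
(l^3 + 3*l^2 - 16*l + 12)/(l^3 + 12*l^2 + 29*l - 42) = (l - 2)/(l + 7)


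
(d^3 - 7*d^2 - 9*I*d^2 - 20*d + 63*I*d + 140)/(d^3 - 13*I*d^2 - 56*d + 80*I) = (d - 7)/(d - 4*I)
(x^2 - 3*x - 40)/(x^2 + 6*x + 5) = (x - 8)/(x + 1)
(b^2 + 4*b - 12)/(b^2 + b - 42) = (b^2 + 4*b - 12)/(b^2 + b - 42)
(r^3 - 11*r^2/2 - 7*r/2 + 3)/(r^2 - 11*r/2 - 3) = (2*r^2 + r - 1)/(2*r + 1)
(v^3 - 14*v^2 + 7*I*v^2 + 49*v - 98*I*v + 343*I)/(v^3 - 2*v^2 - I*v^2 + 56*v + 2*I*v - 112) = (v^2 - 14*v + 49)/(v^2 + v*(-2 - 8*I) + 16*I)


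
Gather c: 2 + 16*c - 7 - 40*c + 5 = -24*c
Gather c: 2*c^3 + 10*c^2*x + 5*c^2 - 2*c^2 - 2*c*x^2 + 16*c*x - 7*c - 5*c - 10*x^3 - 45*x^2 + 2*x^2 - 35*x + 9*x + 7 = 2*c^3 + c^2*(10*x + 3) + c*(-2*x^2 + 16*x - 12) - 10*x^3 - 43*x^2 - 26*x + 7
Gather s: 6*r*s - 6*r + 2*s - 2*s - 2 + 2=6*r*s - 6*r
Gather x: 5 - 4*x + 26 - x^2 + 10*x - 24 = -x^2 + 6*x + 7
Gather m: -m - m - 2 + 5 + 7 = 10 - 2*m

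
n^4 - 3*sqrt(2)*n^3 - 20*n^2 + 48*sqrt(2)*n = n*(n - 4*sqrt(2))*(n - 2*sqrt(2))*(n + 3*sqrt(2))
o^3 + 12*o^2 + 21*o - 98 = (o - 2)*(o + 7)^2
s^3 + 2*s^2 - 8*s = s*(s - 2)*(s + 4)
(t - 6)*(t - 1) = t^2 - 7*t + 6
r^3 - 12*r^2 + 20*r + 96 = (r - 8)*(r - 6)*(r + 2)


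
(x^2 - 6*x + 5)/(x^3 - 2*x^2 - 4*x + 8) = (x^2 - 6*x + 5)/(x^3 - 2*x^2 - 4*x + 8)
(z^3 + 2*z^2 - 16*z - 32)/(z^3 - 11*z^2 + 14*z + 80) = (z^2 - 16)/(z^2 - 13*z + 40)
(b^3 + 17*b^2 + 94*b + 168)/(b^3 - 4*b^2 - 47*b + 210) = (b^2 + 10*b + 24)/(b^2 - 11*b + 30)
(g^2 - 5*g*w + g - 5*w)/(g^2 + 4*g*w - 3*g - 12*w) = (g^2 - 5*g*w + g - 5*w)/(g^2 + 4*g*w - 3*g - 12*w)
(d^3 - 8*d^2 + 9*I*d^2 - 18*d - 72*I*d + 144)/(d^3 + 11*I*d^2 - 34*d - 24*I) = (d^2 + d*(-8 + 3*I) - 24*I)/(d^2 + 5*I*d - 4)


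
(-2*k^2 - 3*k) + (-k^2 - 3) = -3*k^2 - 3*k - 3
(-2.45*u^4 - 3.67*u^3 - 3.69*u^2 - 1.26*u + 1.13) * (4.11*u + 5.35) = -10.0695*u^5 - 28.1912*u^4 - 34.8004*u^3 - 24.9201*u^2 - 2.0967*u + 6.0455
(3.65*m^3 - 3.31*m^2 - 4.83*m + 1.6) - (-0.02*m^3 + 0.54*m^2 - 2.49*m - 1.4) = 3.67*m^3 - 3.85*m^2 - 2.34*m + 3.0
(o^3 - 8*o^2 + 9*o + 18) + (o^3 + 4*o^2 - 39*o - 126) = 2*o^3 - 4*o^2 - 30*o - 108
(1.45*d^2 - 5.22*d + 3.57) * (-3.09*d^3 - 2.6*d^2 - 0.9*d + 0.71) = -4.4805*d^5 + 12.3598*d^4 + 1.2357*d^3 - 3.5545*d^2 - 6.9192*d + 2.5347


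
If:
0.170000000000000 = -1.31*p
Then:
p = -0.13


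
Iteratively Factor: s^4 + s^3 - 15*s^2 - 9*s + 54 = (s - 2)*(s^3 + 3*s^2 - 9*s - 27) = (s - 3)*(s - 2)*(s^2 + 6*s + 9) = (s - 3)*(s - 2)*(s + 3)*(s + 3)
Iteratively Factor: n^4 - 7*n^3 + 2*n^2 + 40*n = (n + 2)*(n^3 - 9*n^2 + 20*n) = (n - 4)*(n + 2)*(n^2 - 5*n) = n*(n - 4)*(n + 2)*(n - 5)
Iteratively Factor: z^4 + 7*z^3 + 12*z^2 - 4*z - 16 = (z + 2)*(z^3 + 5*z^2 + 2*z - 8) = (z + 2)*(z + 4)*(z^2 + z - 2) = (z - 1)*(z + 2)*(z + 4)*(z + 2)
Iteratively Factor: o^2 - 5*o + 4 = (o - 1)*(o - 4)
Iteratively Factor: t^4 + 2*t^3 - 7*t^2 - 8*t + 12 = (t + 3)*(t^3 - t^2 - 4*t + 4) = (t - 1)*(t + 3)*(t^2 - 4) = (t - 1)*(t + 2)*(t + 3)*(t - 2)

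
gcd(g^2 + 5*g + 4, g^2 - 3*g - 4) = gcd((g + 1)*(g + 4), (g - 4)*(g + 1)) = g + 1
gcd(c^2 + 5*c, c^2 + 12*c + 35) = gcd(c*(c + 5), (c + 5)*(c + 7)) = c + 5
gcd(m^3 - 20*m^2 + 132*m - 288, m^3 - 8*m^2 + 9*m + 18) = m - 6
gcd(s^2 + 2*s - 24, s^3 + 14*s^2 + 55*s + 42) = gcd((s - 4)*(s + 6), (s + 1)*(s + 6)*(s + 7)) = s + 6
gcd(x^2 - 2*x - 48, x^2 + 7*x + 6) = x + 6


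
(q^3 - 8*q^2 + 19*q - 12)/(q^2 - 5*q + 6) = (q^2 - 5*q + 4)/(q - 2)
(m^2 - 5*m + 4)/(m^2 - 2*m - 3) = (-m^2 + 5*m - 4)/(-m^2 + 2*m + 3)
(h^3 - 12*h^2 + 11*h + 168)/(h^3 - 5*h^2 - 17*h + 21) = (h - 8)/(h - 1)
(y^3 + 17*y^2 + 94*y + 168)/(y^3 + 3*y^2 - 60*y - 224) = (y + 6)/(y - 8)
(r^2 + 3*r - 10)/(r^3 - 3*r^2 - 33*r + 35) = (r - 2)/(r^2 - 8*r + 7)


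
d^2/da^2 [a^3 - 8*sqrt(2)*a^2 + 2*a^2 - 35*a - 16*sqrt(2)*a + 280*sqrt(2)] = 6*a - 16*sqrt(2) + 4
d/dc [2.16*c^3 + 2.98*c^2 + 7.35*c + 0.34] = 6.48*c^2 + 5.96*c + 7.35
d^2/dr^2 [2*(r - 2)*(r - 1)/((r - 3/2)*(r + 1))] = 16*(-5*r^3 + 21*r^2 - 33*r + 16)/(8*r^6 - 12*r^5 - 30*r^4 + 35*r^3 + 45*r^2 - 27*r - 27)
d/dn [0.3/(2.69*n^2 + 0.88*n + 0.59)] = (-1.614*n - 0.264)/(2.69*n^2 + 0.88*n + 0.59)^2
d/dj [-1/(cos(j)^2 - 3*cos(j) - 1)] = (3 - 2*cos(j))*sin(j)/(sin(j)^2 + 3*cos(j))^2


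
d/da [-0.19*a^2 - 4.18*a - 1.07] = -0.38*a - 4.18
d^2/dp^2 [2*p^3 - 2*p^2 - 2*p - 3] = 12*p - 4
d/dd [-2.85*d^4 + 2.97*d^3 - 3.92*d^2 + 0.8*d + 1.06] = -11.4*d^3 + 8.91*d^2 - 7.84*d + 0.8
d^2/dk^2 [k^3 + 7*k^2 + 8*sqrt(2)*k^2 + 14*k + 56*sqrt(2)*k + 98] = 6*k + 14 + 16*sqrt(2)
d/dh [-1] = 0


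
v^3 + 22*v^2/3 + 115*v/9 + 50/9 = (v + 2/3)*(v + 5/3)*(v + 5)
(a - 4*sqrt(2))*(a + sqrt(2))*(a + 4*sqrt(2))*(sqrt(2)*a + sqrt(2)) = sqrt(2)*a^4 + sqrt(2)*a^3 + 2*a^3 - 32*sqrt(2)*a^2 + 2*a^2 - 64*a - 32*sqrt(2)*a - 64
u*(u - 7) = u^2 - 7*u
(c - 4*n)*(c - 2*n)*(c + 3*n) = c^3 - 3*c^2*n - 10*c*n^2 + 24*n^3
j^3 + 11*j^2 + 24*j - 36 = (j - 1)*(j + 6)^2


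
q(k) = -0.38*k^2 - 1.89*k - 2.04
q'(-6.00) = 2.67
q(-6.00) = -4.38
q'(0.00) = -1.89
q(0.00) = -2.04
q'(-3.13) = 0.49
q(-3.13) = 0.15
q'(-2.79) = 0.23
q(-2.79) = 0.28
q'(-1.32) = -0.89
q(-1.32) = -0.21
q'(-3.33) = 0.64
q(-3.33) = 0.04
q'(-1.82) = -0.51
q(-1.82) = 0.14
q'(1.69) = -3.17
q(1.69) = -6.32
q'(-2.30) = -0.14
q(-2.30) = 0.30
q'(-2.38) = -0.08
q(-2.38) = 0.31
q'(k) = -0.76*k - 1.89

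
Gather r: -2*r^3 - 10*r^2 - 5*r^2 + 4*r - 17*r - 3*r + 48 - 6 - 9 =-2*r^3 - 15*r^2 - 16*r + 33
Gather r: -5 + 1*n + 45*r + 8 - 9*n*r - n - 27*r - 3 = r*(18 - 9*n)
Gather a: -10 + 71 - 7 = 54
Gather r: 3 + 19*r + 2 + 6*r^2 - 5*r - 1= 6*r^2 + 14*r + 4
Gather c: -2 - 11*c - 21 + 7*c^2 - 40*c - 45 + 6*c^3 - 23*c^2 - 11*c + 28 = 6*c^3 - 16*c^2 - 62*c - 40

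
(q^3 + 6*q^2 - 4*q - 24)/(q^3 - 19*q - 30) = (q^2 + 4*q - 12)/(q^2 - 2*q - 15)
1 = 1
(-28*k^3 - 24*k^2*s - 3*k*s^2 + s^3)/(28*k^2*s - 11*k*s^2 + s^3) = (4*k^2 + 4*k*s + s^2)/(s*(-4*k + s))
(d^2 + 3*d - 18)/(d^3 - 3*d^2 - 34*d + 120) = (d - 3)/(d^2 - 9*d + 20)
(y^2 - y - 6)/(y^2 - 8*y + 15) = (y + 2)/(y - 5)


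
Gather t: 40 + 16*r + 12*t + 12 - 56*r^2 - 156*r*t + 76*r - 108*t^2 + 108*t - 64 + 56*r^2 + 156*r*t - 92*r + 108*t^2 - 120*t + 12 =0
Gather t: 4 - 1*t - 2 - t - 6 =-2*t - 4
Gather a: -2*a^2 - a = -2*a^2 - a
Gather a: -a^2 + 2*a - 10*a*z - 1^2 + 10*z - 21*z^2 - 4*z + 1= -a^2 + a*(2 - 10*z) - 21*z^2 + 6*z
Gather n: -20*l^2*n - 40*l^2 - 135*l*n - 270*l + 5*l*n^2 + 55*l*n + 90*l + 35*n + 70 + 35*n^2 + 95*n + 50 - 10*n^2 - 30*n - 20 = -40*l^2 - 180*l + n^2*(5*l + 25) + n*(-20*l^2 - 80*l + 100) + 100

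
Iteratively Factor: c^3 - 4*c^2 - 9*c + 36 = (c - 4)*(c^2 - 9) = (c - 4)*(c + 3)*(c - 3)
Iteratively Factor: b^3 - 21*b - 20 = (b + 1)*(b^2 - b - 20) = (b + 1)*(b + 4)*(b - 5)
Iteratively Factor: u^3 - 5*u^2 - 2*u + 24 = (u + 2)*(u^2 - 7*u + 12) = (u - 3)*(u + 2)*(u - 4)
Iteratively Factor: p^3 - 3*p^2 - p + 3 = (p + 1)*(p^2 - 4*p + 3) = (p - 1)*(p + 1)*(p - 3)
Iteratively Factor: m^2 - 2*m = (m - 2)*(m)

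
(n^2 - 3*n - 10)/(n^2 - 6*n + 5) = (n + 2)/(n - 1)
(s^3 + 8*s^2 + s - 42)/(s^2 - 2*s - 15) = (s^2 + 5*s - 14)/(s - 5)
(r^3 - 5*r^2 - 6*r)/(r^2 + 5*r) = (r^2 - 5*r - 6)/(r + 5)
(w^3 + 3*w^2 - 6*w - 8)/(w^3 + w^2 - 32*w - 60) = (w^3 + 3*w^2 - 6*w - 8)/(w^3 + w^2 - 32*w - 60)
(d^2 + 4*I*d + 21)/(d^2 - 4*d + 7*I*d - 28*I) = (d - 3*I)/(d - 4)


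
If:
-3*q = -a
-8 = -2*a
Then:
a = 4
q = 4/3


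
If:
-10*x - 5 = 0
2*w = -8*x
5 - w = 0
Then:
No Solution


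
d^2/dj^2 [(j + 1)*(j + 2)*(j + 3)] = 6*j + 12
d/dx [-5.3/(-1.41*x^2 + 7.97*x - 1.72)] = (42.241 - 14.946*x)/(1.41*x^2 - 7.97*x + 1.72)^2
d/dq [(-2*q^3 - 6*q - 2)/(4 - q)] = 2*(2*q^3 - 12*q^2 - 13)/(q^2 - 8*q + 16)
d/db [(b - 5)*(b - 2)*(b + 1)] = 3*b^2 - 12*b + 3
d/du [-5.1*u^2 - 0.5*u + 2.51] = -10.2*u - 0.5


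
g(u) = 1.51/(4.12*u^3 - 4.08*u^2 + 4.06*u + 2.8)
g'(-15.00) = -0.00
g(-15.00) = -0.00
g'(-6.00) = -0.00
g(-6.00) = -0.00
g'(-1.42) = -0.12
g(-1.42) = -0.07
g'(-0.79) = -1.11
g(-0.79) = -0.30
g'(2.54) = -0.03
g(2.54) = 0.03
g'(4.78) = -0.00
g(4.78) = 0.00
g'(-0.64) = -3.33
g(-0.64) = -0.59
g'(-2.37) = -0.02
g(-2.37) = -0.02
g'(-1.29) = -0.16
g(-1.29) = -0.08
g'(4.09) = -0.00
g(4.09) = 0.01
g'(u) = 1.51*(-12.36*u^2 + 8.16*u - 4.06)/(4.12*u^3 - 4.08*u^2 + 4.06*u + 2.8)^2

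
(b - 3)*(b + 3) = b^2 - 9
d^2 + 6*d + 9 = (d + 3)^2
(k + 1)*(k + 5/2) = k^2 + 7*k/2 + 5/2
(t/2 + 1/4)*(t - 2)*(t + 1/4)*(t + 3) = t^4/2 + 7*t^3/8 - 41*t^2/16 - 35*t/16 - 3/8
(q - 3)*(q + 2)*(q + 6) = q^3 + 5*q^2 - 12*q - 36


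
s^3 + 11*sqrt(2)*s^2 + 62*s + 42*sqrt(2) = (s + sqrt(2))*(s + 3*sqrt(2))*(s + 7*sqrt(2))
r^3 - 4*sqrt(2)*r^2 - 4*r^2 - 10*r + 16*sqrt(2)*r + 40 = (r - 4)*(r - 5*sqrt(2))*(r + sqrt(2))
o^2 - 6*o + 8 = (o - 4)*(o - 2)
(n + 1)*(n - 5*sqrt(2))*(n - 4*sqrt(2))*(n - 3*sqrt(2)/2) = n^4 - 21*sqrt(2)*n^3/2 + n^3 - 21*sqrt(2)*n^2/2 + 67*n^2 - 60*sqrt(2)*n + 67*n - 60*sqrt(2)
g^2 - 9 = (g - 3)*(g + 3)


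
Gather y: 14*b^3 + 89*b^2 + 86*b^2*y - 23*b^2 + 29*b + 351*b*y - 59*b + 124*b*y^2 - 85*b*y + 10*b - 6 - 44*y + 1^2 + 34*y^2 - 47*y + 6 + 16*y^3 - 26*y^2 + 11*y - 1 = 14*b^3 + 66*b^2 - 20*b + 16*y^3 + y^2*(124*b + 8) + y*(86*b^2 + 266*b - 80)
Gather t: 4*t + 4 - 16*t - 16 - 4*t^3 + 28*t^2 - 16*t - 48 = -4*t^3 + 28*t^2 - 28*t - 60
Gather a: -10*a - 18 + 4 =-10*a - 14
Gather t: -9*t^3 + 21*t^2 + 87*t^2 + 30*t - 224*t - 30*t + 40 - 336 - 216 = -9*t^3 + 108*t^2 - 224*t - 512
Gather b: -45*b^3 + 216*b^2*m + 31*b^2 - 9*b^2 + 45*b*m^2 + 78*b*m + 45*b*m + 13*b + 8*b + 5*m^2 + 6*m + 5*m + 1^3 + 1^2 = -45*b^3 + b^2*(216*m + 22) + b*(45*m^2 + 123*m + 21) + 5*m^2 + 11*m + 2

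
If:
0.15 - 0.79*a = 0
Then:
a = 0.19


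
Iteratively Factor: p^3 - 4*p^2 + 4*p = (p - 2)*(p^2 - 2*p) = p*(p - 2)*(p - 2)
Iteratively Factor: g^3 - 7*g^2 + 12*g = (g)*(g^2 - 7*g + 12) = g*(g - 3)*(g - 4)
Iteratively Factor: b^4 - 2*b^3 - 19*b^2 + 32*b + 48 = (b - 3)*(b^3 + b^2 - 16*b - 16) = (b - 3)*(b + 1)*(b^2 - 16) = (b - 4)*(b - 3)*(b + 1)*(b + 4)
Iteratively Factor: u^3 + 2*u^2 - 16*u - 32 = (u + 2)*(u^2 - 16) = (u - 4)*(u + 2)*(u + 4)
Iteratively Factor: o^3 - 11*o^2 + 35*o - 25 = (o - 5)*(o^2 - 6*o + 5) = (o - 5)*(o - 1)*(o - 5)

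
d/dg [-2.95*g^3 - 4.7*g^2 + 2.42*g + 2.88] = -8.85*g^2 - 9.4*g + 2.42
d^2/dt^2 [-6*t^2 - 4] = -12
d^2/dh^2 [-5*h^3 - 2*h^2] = -30*h - 4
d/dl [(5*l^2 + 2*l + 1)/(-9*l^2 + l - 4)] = (23*l^2 - 22*l - 9)/(81*l^4 - 18*l^3 + 73*l^2 - 8*l + 16)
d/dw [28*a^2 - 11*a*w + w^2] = -11*a + 2*w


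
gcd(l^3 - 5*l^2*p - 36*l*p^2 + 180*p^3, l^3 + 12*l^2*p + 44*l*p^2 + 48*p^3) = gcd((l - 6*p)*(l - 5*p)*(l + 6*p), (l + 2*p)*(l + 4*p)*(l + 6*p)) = l + 6*p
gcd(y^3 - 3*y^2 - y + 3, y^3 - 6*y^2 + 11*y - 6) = y^2 - 4*y + 3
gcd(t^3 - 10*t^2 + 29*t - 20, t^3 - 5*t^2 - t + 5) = t^2 - 6*t + 5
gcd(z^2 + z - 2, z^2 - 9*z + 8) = z - 1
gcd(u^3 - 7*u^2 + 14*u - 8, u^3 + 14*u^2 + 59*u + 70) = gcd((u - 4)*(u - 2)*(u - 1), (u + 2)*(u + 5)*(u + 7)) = 1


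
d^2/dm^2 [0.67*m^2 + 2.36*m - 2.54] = 1.34000000000000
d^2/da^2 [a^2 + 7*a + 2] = 2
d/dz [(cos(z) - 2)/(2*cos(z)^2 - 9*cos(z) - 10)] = (-8*cos(z) + cos(2*z) + 29)*sin(z)/(9*cos(z) - cos(2*z) + 9)^2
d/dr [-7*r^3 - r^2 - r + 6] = -21*r^2 - 2*r - 1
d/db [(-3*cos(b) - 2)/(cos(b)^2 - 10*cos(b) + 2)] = (-3*cos(b)^2 - 4*cos(b) + 26)*sin(b)/(sin(b)^2 + 10*cos(b) - 3)^2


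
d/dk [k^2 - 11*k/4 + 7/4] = 2*k - 11/4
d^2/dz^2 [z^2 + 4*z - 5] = 2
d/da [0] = 0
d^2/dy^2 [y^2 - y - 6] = 2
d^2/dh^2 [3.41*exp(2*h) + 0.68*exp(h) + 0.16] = (13.64*exp(h) + 0.68)*exp(h)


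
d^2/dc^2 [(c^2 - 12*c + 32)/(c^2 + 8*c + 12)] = 40*(-c^3 + 3*c^2 + 60*c + 148)/(c^6 + 24*c^5 + 228*c^4 + 1088*c^3 + 2736*c^2 + 3456*c + 1728)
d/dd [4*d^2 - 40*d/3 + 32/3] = 8*d - 40/3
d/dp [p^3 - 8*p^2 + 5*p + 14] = 3*p^2 - 16*p + 5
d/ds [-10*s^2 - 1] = -20*s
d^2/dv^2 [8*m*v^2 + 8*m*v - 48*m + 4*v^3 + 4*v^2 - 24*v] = 16*m + 24*v + 8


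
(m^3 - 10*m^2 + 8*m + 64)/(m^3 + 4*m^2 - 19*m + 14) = (m^3 - 10*m^2 + 8*m + 64)/(m^3 + 4*m^2 - 19*m + 14)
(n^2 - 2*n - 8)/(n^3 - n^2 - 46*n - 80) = (n - 4)/(n^2 - 3*n - 40)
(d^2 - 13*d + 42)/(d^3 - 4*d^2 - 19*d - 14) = (d - 6)/(d^2 + 3*d + 2)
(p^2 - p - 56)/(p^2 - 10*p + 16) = (p + 7)/(p - 2)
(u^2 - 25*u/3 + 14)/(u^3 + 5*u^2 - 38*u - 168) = (u - 7/3)/(u^2 + 11*u + 28)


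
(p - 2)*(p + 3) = p^2 + p - 6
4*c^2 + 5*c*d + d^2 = (c + d)*(4*c + d)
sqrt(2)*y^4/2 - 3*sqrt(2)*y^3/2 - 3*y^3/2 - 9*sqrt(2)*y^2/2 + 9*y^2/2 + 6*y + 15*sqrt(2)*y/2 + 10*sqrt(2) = (y - 4)*(y - 5*sqrt(2)/2)*(y + sqrt(2))*(sqrt(2)*y/2 + sqrt(2)/2)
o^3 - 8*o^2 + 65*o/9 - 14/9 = (o - 7)*(o - 2/3)*(o - 1/3)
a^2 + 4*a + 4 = (a + 2)^2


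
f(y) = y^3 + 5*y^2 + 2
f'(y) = 3*y^2 + 10*y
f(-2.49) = 17.56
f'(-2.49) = -6.30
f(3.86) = 134.01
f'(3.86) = 83.30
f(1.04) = 8.53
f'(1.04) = 13.64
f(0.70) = 4.79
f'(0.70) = 8.47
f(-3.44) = 20.46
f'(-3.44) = 1.10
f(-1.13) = 6.94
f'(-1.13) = -7.47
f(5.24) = 283.17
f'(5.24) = 134.77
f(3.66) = 118.01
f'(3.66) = 76.79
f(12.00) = 2450.00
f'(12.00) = 552.00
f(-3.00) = 20.00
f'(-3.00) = -3.00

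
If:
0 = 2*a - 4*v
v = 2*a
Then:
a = 0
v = 0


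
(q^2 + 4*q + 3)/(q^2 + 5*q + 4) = (q + 3)/(q + 4)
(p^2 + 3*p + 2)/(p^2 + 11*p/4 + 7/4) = 4*(p + 2)/(4*p + 7)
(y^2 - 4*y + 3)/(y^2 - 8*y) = (y^2 - 4*y + 3)/(y*(y - 8))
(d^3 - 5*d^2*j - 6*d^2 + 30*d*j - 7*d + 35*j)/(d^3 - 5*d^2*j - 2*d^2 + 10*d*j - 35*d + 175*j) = (d + 1)/(d + 5)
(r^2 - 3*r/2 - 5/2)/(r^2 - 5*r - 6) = (r - 5/2)/(r - 6)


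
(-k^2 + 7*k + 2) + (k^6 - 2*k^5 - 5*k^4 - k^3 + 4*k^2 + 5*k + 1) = k^6 - 2*k^5 - 5*k^4 - k^3 + 3*k^2 + 12*k + 3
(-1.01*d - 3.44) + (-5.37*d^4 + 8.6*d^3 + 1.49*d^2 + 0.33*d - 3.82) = -5.37*d^4 + 8.6*d^3 + 1.49*d^2 - 0.68*d - 7.26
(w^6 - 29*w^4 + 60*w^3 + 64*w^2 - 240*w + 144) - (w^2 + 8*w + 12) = w^6 - 29*w^4 + 60*w^3 + 63*w^2 - 248*w + 132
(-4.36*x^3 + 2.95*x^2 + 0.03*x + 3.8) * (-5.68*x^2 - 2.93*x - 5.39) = 24.7648*x^5 - 3.9812*x^4 + 14.6865*x^3 - 37.5724*x^2 - 11.2957*x - 20.482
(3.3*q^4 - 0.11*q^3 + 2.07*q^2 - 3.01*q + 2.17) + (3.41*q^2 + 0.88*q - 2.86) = 3.3*q^4 - 0.11*q^3 + 5.48*q^2 - 2.13*q - 0.69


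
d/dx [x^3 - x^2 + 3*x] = 3*x^2 - 2*x + 3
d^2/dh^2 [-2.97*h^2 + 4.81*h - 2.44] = -5.94000000000000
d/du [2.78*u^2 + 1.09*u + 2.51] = 5.56*u + 1.09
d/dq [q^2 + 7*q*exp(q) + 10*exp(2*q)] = 7*q*exp(q) + 2*q + 20*exp(2*q) + 7*exp(q)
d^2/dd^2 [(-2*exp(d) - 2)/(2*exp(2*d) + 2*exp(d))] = -exp(-d)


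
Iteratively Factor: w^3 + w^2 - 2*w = (w)*(w^2 + w - 2) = w*(w + 2)*(w - 1)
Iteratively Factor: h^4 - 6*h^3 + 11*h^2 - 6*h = (h - 2)*(h^3 - 4*h^2 + 3*h) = (h - 3)*(h - 2)*(h^2 - h) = h*(h - 3)*(h - 2)*(h - 1)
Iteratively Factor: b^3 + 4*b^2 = (b)*(b^2 + 4*b) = b^2*(b + 4)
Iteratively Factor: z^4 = (z)*(z^3) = z^2*(z^2) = z^3*(z)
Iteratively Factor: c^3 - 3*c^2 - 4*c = (c)*(c^2 - 3*c - 4) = c*(c + 1)*(c - 4)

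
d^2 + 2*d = d*(d + 2)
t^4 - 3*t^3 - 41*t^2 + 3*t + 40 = (t - 8)*(t - 1)*(t + 1)*(t + 5)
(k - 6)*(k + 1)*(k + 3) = k^3 - 2*k^2 - 21*k - 18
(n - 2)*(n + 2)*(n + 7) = n^3 + 7*n^2 - 4*n - 28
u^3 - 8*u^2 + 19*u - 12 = (u - 4)*(u - 3)*(u - 1)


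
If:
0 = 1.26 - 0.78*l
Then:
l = 1.62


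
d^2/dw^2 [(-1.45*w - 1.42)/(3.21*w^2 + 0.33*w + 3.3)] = (-(1.45*w + 1.42)*(6.42*w + 0.33)*(12.84*w + 0.66) + (27.927*w + 10.0734)*(3.21*w^2 + 0.33*w + 3.3))/(3.21*w^2 + 0.33*w + 3.3)^3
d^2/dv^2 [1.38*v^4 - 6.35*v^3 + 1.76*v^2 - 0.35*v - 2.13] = 16.56*v^2 - 38.1*v + 3.52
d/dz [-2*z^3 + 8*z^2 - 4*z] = -6*z^2 + 16*z - 4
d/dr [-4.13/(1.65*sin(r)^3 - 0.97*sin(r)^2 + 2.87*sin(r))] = (2.48194102150081*cos(r) - 0.97272031953769/tan(r) + 1.4390243902439*cos(r)/sin(r)^2)/(0.574912891986063*sin(r)^2 - 0.337979094076655*sin(r) + 1.0)^2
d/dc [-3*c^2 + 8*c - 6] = 8 - 6*c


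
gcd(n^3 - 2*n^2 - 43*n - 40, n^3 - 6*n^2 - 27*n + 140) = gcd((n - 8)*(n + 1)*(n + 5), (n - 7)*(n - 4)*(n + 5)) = n + 5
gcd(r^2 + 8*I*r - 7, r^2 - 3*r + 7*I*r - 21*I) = r + 7*I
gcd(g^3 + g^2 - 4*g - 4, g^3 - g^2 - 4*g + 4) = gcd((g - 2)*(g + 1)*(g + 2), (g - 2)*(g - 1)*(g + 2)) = g^2 - 4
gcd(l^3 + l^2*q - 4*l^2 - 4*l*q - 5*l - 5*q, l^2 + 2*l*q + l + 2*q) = l + 1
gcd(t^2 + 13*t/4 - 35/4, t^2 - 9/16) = 1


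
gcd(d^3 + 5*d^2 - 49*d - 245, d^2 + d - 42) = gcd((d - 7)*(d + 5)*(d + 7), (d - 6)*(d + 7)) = d + 7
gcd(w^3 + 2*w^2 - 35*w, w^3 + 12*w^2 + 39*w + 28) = w + 7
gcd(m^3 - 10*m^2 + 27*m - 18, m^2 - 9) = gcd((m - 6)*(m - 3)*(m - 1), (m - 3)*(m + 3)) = m - 3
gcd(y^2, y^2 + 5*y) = y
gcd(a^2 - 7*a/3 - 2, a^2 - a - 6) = a - 3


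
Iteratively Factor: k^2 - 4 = (k + 2)*(k - 2)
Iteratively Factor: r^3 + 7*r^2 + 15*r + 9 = (r + 1)*(r^2 + 6*r + 9) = (r + 1)*(r + 3)*(r + 3)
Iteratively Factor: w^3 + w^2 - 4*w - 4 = (w + 1)*(w^2 - 4) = (w + 1)*(w + 2)*(w - 2)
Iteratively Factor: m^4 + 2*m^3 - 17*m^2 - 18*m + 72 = (m + 4)*(m^3 - 2*m^2 - 9*m + 18) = (m - 3)*(m + 4)*(m^2 + m - 6) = (m - 3)*(m + 3)*(m + 4)*(m - 2)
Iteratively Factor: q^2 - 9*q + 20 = (q - 5)*(q - 4)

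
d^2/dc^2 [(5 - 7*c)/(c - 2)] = -18/(c - 2)^3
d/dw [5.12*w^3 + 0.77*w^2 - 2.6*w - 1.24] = 15.36*w^2 + 1.54*w - 2.6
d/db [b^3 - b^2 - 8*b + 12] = 3*b^2 - 2*b - 8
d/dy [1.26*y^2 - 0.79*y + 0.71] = 2.52*y - 0.79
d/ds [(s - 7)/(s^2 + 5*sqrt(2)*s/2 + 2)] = 2*(2*s^2 + 5*sqrt(2)*s - (s - 7)*(4*s + 5*sqrt(2)) + 4)/(2*s^2 + 5*sqrt(2)*s + 4)^2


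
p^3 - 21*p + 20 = (p - 4)*(p - 1)*(p + 5)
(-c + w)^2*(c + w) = c^3 - c^2*w - c*w^2 + w^3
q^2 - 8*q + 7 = (q - 7)*(q - 1)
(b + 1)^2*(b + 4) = b^3 + 6*b^2 + 9*b + 4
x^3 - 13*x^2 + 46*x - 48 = (x - 8)*(x - 3)*(x - 2)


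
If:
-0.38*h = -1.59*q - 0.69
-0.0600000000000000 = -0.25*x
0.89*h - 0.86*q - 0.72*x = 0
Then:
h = -0.29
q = -0.50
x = 0.24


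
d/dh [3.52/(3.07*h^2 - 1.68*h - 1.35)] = (5.9136 - 21.6128*h)/(-3.07*h^2 + 1.68*h + 1.35)^2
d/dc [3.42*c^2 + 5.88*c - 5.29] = 6.84*c + 5.88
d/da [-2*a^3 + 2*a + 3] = 2 - 6*a^2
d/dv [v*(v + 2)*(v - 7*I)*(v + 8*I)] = 4*v^3 + 3*v^2*(2 + I) + 4*v*(28 + I) + 112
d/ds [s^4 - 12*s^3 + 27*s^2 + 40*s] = 4*s^3 - 36*s^2 + 54*s + 40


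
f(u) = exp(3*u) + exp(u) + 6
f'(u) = 3*exp(3*u) + exp(u)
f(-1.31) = 6.29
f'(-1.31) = 0.33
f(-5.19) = 6.01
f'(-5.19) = 0.01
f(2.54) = 2057.24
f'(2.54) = 6128.37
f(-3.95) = 6.02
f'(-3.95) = 0.02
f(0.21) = 9.11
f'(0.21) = 6.87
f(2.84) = 5037.17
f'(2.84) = 15059.28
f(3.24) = 16678.78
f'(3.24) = 49967.27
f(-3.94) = 6.02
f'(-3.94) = 0.02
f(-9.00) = 6.00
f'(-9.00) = 0.00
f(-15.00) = 6.00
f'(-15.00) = 0.00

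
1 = 1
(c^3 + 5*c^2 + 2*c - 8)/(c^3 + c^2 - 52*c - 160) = (c^2 + c - 2)/(c^2 - 3*c - 40)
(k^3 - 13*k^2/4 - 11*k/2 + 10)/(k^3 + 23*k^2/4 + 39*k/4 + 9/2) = (4*k^2 - 21*k + 20)/(4*k^2 + 15*k + 9)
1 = 1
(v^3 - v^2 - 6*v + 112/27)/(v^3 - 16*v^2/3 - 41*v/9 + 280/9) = (v - 2/3)/(v - 5)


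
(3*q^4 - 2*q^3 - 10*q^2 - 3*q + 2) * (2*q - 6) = 6*q^5 - 22*q^4 - 8*q^3 + 54*q^2 + 22*q - 12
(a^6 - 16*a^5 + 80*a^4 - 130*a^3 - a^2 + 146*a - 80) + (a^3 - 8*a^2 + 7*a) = a^6 - 16*a^5 + 80*a^4 - 129*a^3 - 9*a^2 + 153*a - 80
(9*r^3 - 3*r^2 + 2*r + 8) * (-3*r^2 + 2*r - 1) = -27*r^5 + 27*r^4 - 21*r^3 - 17*r^2 + 14*r - 8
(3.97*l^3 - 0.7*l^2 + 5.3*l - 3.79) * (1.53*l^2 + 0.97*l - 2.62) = 6.0741*l^5 + 2.7799*l^4 - 2.9714*l^3 + 1.1763*l^2 - 17.5623*l + 9.9298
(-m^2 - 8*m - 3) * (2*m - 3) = -2*m^3 - 13*m^2 + 18*m + 9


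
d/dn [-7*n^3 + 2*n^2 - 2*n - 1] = -21*n^2 + 4*n - 2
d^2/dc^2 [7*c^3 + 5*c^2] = 42*c + 10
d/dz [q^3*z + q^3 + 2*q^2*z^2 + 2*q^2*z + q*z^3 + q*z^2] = q*(q^2 + 4*q*z + 2*q + 3*z^2 + 2*z)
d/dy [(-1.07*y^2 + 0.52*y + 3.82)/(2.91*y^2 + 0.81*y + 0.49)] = (-2.3799*y^2 - 23.281*y - 2.8394)/(8.4681*y^4 + 4.7142*y^3 + 3.5079*y^2 + 0.7938*y + 0.2401)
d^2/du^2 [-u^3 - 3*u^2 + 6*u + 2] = -6*u - 6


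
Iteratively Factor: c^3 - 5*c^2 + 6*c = (c - 2)*(c^2 - 3*c) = c*(c - 2)*(c - 3)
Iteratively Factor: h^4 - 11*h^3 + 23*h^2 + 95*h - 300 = (h - 5)*(h^3 - 6*h^2 - 7*h + 60) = (h - 5)^2*(h^2 - h - 12) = (h - 5)^2*(h + 3)*(h - 4)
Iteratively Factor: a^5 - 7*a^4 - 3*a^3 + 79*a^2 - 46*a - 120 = (a - 2)*(a^4 - 5*a^3 - 13*a^2 + 53*a + 60) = (a - 2)*(a + 3)*(a^3 - 8*a^2 + 11*a + 20) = (a - 4)*(a - 2)*(a + 3)*(a^2 - 4*a - 5) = (a - 4)*(a - 2)*(a + 1)*(a + 3)*(a - 5)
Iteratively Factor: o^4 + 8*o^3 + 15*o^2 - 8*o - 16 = (o + 1)*(o^3 + 7*o^2 + 8*o - 16) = (o + 1)*(o + 4)*(o^2 + 3*o - 4) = (o + 1)*(o + 4)^2*(o - 1)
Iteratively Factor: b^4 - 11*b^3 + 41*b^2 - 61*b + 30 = (b - 5)*(b^3 - 6*b^2 + 11*b - 6) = (b - 5)*(b - 3)*(b^2 - 3*b + 2) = (b - 5)*(b - 3)*(b - 2)*(b - 1)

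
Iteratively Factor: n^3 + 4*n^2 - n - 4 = (n + 4)*(n^2 - 1) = (n + 1)*(n + 4)*(n - 1)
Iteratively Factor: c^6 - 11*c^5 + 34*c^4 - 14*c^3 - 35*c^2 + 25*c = (c - 5)*(c^5 - 6*c^4 + 4*c^3 + 6*c^2 - 5*c) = (c - 5)*(c + 1)*(c^4 - 7*c^3 + 11*c^2 - 5*c) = c*(c - 5)*(c + 1)*(c^3 - 7*c^2 + 11*c - 5) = c*(c - 5)^2*(c + 1)*(c^2 - 2*c + 1) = c*(c - 5)^2*(c - 1)*(c + 1)*(c - 1)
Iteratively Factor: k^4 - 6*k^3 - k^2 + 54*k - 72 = (k - 2)*(k^3 - 4*k^2 - 9*k + 36) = (k - 2)*(k + 3)*(k^2 - 7*k + 12) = (k - 4)*(k - 2)*(k + 3)*(k - 3)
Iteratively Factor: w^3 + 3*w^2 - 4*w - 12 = (w - 2)*(w^2 + 5*w + 6) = (w - 2)*(w + 3)*(w + 2)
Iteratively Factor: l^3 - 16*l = (l - 4)*(l^2 + 4*l) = (l - 4)*(l + 4)*(l)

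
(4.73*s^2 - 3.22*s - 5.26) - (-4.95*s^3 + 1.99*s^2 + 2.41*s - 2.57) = 4.95*s^3 + 2.74*s^2 - 5.63*s - 2.69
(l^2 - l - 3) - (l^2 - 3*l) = 2*l - 3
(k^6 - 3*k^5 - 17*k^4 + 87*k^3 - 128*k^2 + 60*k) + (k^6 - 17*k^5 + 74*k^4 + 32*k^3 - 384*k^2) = 2*k^6 - 20*k^5 + 57*k^4 + 119*k^3 - 512*k^2 + 60*k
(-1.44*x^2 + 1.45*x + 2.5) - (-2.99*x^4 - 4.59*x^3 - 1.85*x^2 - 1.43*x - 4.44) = 2.99*x^4 + 4.59*x^3 + 0.41*x^2 + 2.88*x + 6.94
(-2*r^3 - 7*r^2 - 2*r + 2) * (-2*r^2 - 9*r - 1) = 4*r^5 + 32*r^4 + 69*r^3 + 21*r^2 - 16*r - 2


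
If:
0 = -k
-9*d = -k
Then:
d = 0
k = 0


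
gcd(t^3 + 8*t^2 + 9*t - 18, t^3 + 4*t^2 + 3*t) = t + 3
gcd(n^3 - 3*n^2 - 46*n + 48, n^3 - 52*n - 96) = n^2 - 2*n - 48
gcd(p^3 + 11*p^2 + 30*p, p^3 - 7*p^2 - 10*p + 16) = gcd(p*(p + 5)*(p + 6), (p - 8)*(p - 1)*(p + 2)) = 1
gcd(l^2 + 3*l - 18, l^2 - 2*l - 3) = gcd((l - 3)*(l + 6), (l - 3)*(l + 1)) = l - 3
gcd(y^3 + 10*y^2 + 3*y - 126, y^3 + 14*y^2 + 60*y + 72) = y + 6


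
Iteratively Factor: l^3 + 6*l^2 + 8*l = (l)*(l^2 + 6*l + 8) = l*(l + 2)*(l + 4)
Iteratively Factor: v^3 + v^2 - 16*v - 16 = (v + 4)*(v^2 - 3*v - 4) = (v - 4)*(v + 4)*(v + 1)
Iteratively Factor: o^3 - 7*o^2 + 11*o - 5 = (o - 1)*(o^2 - 6*o + 5) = (o - 5)*(o - 1)*(o - 1)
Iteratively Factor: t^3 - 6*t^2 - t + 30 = (t + 2)*(t^2 - 8*t + 15) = (t - 3)*(t + 2)*(t - 5)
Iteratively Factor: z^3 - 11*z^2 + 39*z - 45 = (z - 5)*(z^2 - 6*z + 9) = (z - 5)*(z - 3)*(z - 3)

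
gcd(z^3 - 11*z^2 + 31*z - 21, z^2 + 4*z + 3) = 1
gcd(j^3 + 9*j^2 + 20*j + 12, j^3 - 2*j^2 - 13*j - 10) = j^2 + 3*j + 2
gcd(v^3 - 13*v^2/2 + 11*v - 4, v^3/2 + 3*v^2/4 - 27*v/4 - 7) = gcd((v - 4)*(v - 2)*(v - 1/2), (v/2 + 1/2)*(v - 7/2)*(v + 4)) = 1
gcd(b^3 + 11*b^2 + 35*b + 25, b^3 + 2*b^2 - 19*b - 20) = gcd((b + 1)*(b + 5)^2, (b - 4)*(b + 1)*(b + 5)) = b^2 + 6*b + 5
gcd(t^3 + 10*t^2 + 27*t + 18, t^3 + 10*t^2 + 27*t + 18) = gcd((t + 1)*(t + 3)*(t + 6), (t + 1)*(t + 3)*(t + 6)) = t^3 + 10*t^2 + 27*t + 18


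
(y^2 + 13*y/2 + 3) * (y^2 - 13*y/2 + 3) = y^4 - 145*y^2/4 + 9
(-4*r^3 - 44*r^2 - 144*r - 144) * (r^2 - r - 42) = -4*r^5 - 40*r^4 + 68*r^3 + 1848*r^2 + 6192*r + 6048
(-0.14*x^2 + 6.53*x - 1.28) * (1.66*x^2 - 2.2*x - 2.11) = -0.2324*x^4 + 11.1478*x^3 - 16.1954*x^2 - 10.9623*x + 2.7008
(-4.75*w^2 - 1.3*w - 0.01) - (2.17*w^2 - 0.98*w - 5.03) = -6.92*w^2 - 0.32*w + 5.02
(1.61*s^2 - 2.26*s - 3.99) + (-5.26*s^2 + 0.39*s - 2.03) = -3.65*s^2 - 1.87*s - 6.02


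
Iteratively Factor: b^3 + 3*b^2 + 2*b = (b)*(b^2 + 3*b + 2) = b*(b + 2)*(b + 1)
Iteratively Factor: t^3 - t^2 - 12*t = (t + 3)*(t^2 - 4*t) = t*(t + 3)*(t - 4)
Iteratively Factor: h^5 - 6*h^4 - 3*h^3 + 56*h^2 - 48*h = (h + 3)*(h^4 - 9*h^3 + 24*h^2 - 16*h) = (h - 4)*(h + 3)*(h^3 - 5*h^2 + 4*h) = (h - 4)^2*(h + 3)*(h^2 - h) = (h - 4)^2*(h - 1)*(h + 3)*(h)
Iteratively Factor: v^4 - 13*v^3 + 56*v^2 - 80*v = (v - 4)*(v^3 - 9*v^2 + 20*v) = (v - 5)*(v - 4)*(v^2 - 4*v) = v*(v - 5)*(v - 4)*(v - 4)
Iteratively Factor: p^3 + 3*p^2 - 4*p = (p - 1)*(p^2 + 4*p) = (p - 1)*(p + 4)*(p)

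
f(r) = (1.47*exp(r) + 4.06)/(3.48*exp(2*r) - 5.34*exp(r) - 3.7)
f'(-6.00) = 0.00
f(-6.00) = -1.09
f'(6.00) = 0.00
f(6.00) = 0.00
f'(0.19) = -1.20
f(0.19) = -1.15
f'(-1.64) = 0.10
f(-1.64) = -0.94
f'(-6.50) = 0.00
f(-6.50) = -1.10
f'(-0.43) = -0.09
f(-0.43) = -0.88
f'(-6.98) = 0.00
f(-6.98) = -1.10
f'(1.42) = -0.68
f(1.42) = 0.30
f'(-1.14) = 0.08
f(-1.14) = -0.90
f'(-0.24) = -0.22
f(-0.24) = -0.91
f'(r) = (1.47*exp(r) + 4.06)*(-6.96*exp(2*r) + 5.34*exp(r))/(3.48*exp(2*r) - 5.34*exp(r) - 3.7)^2 + 1.47*exp(r)/(3.48*exp(2*r) - 5.34*exp(r) - 3.7) = (-5.1156*exp(2*r) - 28.2576*exp(r) + 16.2414)*exp(r)/(12.1104*exp(4*r) - 37.1664*exp(3*r) + 2.7636*exp(2*r) + 39.516*exp(r) + 13.69)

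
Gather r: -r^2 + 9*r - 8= -r^2 + 9*r - 8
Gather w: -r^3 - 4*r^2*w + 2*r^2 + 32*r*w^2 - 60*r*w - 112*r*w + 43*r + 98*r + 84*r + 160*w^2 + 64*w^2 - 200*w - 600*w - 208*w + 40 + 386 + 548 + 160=-r^3 + 2*r^2 + 225*r + w^2*(32*r + 224) + w*(-4*r^2 - 172*r - 1008) + 1134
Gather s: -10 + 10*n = 10*n - 10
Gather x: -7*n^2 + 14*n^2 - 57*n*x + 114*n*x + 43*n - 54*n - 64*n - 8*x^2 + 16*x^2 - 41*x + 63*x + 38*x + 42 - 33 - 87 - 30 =7*n^2 - 75*n + 8*x^2 + x*(57*n + 60) - 108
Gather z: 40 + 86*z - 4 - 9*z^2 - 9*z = -9*z^2 + 77*z + 36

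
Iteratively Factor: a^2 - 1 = (a + 1)*(a - 1)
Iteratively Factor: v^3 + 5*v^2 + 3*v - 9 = (v + 3)*(v^2 + 2*v - 3) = (v + 3)^2*(v - 1)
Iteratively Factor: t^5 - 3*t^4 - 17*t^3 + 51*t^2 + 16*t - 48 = (t - 4)*(t^4 + t^3 - 13*t^2 - t + 12) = (t - 4)*(t - 3)*(t^3 + 4*t^2 - t - 4) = (t - 4)*(t - 3)*(t + 4)*(t^2 - 1) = (t - 4)*(t - 3)*(t + 1)*(t + 4)*(t - 1)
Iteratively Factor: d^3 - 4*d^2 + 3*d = (d - 3)*(d^2 - d) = (d - 3)*(d - 1)*(d)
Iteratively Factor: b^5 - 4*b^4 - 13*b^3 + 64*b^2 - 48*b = (b - 3)*(b^4 - b^3 - 16*b^2 + 16*b) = (b - 3)*(b + 4)*(b^3 - 5*b^2 + 4*b) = (b - 4)*(b - 3)*(b + 4)*(b^2 - b) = (b - 4)*(b - 3)*(b - 1)*(b + 4)*(b)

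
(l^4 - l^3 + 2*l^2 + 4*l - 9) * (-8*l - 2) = -8*l^5 + 6*l^4 - 14*l^3 - 36*l^2 + 64*l + 18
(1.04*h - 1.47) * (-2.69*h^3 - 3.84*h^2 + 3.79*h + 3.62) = -2.7976*h^4 - 0.0392999999999999*h^3 + 9.5864*h^2 - 1.8065*h - 5.3214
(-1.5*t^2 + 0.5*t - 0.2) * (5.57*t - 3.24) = -8.355*t^3 + 7.645*t^2 - 2.734*t + 0.648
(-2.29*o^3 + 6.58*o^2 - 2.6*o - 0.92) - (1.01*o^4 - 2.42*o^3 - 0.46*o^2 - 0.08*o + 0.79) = -1.01*o^4 + 0.13*o^3 + 7.04*o^2 - 2.52*o - 1.71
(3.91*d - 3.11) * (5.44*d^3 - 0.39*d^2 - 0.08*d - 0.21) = 21.2704*d^4 - 18.4433*d^3 + 0.9001*d^2 - 0.5723*d + 0.6531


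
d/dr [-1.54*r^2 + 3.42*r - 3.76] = 3.42 - 3.08*r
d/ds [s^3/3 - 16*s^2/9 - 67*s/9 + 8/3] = s^2 - 32*s/9 - 67/9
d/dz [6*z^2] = 12*z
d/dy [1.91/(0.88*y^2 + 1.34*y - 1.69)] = (-3.3616*y - 2.5594)/(0.88*y^2 + 1.34*y - 1.69)^2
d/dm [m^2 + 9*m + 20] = 2*m + 9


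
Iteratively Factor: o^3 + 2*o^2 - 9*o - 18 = (o - 3)*(o^2 + 5*o + 6) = (o - 3)*(o + 2)*(o + 3)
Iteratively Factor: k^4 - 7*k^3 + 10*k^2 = (k - 5)*(k^3 - 2*k^2) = k*(k - 5)*(k^2 - 2*k) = k*(k - 5)*(k - 2)*(k)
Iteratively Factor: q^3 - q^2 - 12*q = (q + 3)*(q^2 - 4*q) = (q - 4)*(q + 3)*(q)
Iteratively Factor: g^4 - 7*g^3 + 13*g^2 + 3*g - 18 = (g - 3)*(g^3 - 4*g^2 + g + 6) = (g - 3)*(g - 2)*(g^2 - 2*g - 3) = (g - 3)^2*(g - 2)*(g + 1)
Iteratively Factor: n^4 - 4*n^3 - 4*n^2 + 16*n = (n)*(n^3 - 4*n^2 - 4*n + 16) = n*(n + 2)*(n^2 - 6*n + 8) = n*(n - 2)*(n + 2)*(n - 4)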